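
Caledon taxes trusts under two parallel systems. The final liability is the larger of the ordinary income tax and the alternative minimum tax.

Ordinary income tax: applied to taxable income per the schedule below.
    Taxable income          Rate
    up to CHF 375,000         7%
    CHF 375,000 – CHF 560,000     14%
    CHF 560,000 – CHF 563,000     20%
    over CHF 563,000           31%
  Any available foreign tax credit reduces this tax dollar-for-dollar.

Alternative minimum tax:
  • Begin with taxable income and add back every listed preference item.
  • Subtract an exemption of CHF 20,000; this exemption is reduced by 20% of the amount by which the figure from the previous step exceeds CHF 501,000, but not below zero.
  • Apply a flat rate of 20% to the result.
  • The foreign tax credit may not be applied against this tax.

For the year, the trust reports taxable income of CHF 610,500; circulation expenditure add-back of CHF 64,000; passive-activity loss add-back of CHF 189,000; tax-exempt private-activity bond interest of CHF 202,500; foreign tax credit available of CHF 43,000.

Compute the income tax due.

Ordinary income tax:
  CHF 375,000 × 7% = CHF 26,250
  CHF 185,000 × 14% = CHF 25,900
  CHF 3,000 × 20% = CHF 600
  CHF 47,500 × 31% = CHF 14,725
  → CHF 67,475
  Less foreign tax credit CHF 43,000 → CHF 24,475

Alternative minimum tax:
  Adjusted income: CHF 610,500 + CHF 64,000 + CHF 189,000 + CHF 202,500 = CHF 1,066,000
  Exemption: 20% × (CHF 1,066,000 − CHF 501,000) = CHF 113,000 ≥ CHF 20,000, so the exemption is fully phased out
  Base: CHF 1,066,000 − CHF 0 = CHF 1,066,000
  CHF 1,066,000 × 20% = CHF 213,200

CHF 213,200 > CHF 24,475, so the alternative minimum tax is the binding amount.

CHF 213,200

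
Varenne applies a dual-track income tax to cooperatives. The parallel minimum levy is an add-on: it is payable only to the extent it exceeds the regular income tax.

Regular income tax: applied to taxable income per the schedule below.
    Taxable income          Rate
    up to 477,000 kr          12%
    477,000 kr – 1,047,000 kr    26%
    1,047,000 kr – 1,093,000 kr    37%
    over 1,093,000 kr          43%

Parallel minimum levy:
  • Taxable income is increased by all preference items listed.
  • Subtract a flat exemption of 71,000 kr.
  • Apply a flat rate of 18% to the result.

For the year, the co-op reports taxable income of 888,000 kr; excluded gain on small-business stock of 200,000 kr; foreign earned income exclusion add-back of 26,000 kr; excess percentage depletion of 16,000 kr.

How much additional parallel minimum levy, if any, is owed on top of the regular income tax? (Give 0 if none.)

Parallel minimum levy:
  Adjusted income: 888,000 kr + 200,000 kr + 26,000 kr + 16,000 kr = 1,130,000 kr
  Less exemption 71,000 kr → base 1,059,000 kr
  1,059,000 kr × 18% = 190,620 kr

Regular income tax:
  477,000 kr × 12% = 57,240 kr
  411,000 kr × 26% = 106,860 kr
  → 164,100 kr

Excess of parallel minimum levy over regular income tax: 190,620 kr − 164,100 kr = 26,520 kr.

26,520 kr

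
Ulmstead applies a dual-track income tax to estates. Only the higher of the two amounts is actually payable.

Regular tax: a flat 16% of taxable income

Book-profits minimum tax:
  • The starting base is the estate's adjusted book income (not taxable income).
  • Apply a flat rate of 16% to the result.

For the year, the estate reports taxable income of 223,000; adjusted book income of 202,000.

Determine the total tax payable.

Regular tax:
  223,000 × 16% = 35,680

Book-profits minimum tax:
  Base (adjusted book income): 202,000
  202,000 × 16% = 32,320

35,680 > 32,320, so the regular tax governs.

35,680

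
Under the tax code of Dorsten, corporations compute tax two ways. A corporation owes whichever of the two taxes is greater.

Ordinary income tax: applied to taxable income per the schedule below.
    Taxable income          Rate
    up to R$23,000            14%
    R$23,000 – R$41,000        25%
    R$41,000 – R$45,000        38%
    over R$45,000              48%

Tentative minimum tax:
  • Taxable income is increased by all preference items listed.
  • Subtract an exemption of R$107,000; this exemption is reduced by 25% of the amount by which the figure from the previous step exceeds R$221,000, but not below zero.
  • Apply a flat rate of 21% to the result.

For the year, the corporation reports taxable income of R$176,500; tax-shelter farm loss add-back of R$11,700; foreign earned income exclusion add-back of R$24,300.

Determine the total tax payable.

Ordinary income tax:
  R$23,000 × 14% = R$3,220
  R$18,000 × 25% = R$4,500
  R$4,000 × 38% = R$1,520
  R$131,500 × 48% = R$63,120
  → R$72,360

Tentative minimum tax:
  Adjusted income: R$176,500 + R$11,700 + R$24,300 = R$212,500
  Exemption: R$212,500 ≤ R$221,000, so full R$107,000 applies
  Base: R$212,500 − R$107,000 = R$105,500
  R$105,500 × 21% = R$22,155

R$72,360 > R$22,155, so the ordinary income tax governs.

R$72,360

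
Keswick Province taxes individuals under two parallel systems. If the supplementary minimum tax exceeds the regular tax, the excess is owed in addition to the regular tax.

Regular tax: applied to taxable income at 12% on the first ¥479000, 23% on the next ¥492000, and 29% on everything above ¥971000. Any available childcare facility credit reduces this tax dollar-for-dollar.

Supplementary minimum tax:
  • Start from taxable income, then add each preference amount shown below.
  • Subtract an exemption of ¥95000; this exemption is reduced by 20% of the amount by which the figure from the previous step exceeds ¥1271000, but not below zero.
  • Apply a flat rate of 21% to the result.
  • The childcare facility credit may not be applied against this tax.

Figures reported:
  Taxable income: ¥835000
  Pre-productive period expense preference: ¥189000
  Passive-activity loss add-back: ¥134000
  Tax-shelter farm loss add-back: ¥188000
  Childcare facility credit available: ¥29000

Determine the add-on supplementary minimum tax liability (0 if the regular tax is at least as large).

¥155500

Regular tax:
  ¥479000 × 12% = ¥57480
  ¥356000 × 23% = ¥81880
  → ¥139360
  Less childcare facility credit ¥29000 → ¥110360

Supplementary minimum tax:
  Adjusted income: ¥835000 + ¥189000 + ¥134000 + ¥188000 = ¥1346000
  Exemption: ¥95000 − 20% × (¥1346000 − ¥1271000) = ¥95000 − ¥15000 = ¥80000
  Base: ¥1346000 − ¥80000 = ¥1266000
  ¥1266000 × 21% = ¥265860

Excess of supplementary minimum tax over regular tax: ¥265860 − ¥110360 = ¥155500.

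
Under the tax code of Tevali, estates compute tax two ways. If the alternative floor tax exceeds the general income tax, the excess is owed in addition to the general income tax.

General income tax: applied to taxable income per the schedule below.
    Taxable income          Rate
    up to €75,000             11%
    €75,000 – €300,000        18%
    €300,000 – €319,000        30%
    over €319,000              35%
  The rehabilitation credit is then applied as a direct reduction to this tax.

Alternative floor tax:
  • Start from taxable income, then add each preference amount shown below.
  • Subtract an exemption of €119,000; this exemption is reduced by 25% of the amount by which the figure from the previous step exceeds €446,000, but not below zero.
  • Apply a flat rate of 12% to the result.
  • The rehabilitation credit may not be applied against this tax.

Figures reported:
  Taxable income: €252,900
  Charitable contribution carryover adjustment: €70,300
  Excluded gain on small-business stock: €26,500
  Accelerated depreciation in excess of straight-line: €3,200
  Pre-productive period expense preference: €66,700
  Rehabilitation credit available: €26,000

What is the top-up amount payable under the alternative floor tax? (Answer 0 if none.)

General income tax:
  €75,000 × 11% = €8,250
  €177,900 × 18% = €32,022
  → €40,272
  Less rehabilitation credit €26,000 → €14,272

Alternative floor tax:
  Adjusted income: €252,900 + €70,300 + €26,500 + €3,200 + €66,700 = €419,600
  Exemption: €419,600 ≤ €446,000, so full €119,000 applies
  Base: €419,600 − €119,000 = €300,600
  €300,600 × 12% = €36,072

Excess of alternative floor tax over general income tax: €36,072 − €14,272 = €21,800.

€21,800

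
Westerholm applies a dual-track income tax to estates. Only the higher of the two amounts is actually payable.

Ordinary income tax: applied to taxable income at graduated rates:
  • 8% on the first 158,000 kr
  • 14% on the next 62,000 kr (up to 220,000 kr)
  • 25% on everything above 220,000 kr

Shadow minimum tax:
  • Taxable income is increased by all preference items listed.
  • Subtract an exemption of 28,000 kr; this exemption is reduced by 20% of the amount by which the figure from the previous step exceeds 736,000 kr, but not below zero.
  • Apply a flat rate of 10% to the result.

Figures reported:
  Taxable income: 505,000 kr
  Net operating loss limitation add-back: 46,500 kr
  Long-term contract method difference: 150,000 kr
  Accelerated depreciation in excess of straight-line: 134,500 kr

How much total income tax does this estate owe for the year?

Ordinary income tax:
  158,000 kr × 8% = 12,640 kr
  62,000 kr × 14% = 8,680 kr
  285,000 kr × 25% = 71,250 kr
  → 92,570 kr

Shadow minimum tax:
  Adjusted income: 505,000 kr + 46,500 kr + 150,000 kr + 134,500 kr = 836,000 kr
  Exemption: 28,000 kr − 20% × (836,000 kr − 736,000 kr) = 28,000 kr − 20,000 kr = 8,000 kr
  Base: 836,000 kr − 8,000 kr = 828,000 kr
  828,000 kr × 10% = 82,800 kr

92,570 kr > 82,800 kr, so the ordinary income tax governs.

92,570 kr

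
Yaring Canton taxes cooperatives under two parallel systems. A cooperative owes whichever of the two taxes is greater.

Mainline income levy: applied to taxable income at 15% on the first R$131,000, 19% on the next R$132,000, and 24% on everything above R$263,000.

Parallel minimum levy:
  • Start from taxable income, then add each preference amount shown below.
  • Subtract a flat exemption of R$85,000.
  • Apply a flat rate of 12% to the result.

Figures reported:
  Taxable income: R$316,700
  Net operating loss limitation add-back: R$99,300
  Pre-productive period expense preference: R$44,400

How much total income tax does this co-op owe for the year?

R$57,618

Mainline income levy:
  R$131,000 × 15% = R$19,650
  R$132,000 × 19% = R$25,080
  R$53,700 × 24% = R$12,888
  → R$57,618

Parallel minimum levy:
  Adjusted income: R$316,700 + R$99,300 + R$44,400 = R$460,400
  Less exemption R$85,000 → base R$375,400
  R$375,400 × 12% = R$45,048

R$57,618 > R$45,048, so the mainline income levy governs.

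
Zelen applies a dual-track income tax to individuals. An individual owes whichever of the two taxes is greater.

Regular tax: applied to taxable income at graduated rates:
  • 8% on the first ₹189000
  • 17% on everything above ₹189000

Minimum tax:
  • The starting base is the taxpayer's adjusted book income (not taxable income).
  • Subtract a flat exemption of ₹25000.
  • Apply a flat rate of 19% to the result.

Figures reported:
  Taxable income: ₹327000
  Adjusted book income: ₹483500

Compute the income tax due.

Minimum tax:
  Base (adjusted book income): ₹483500
  Less exemption ₹25000 → base ₹458500
  ₹458500 × 19% = ₹87115

Regular tax:
  ₹189000 × 8% = ₹15120
  ₹138000 × 17% = ₹23460
  → ₹38580

₹87115 > ₹38580, so the minimum tax is the binding amount.

₹87115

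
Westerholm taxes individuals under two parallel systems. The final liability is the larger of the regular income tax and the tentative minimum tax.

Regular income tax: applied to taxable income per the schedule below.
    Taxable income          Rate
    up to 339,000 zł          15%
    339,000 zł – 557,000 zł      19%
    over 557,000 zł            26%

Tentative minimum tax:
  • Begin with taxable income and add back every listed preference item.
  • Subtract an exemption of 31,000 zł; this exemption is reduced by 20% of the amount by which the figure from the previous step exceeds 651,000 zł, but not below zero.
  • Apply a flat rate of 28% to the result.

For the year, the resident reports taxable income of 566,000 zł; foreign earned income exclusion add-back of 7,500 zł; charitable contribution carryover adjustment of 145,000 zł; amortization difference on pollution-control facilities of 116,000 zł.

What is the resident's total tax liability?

233,660 zł

Tentative minimum tax:
  Adjusted income: 566,000 zł + 7,500 zł + 145,000 zł + 116,000 zł = 834,500 zł
  Exemption: 20% × (834,500 zł − 651,000 zł) = 36,700 zł ≥ 31,000 zł, so the exemption is fully phased out
  Base: 834,500 zł − 0 zł = 834,500 zł
  834,500 zł × 28% = 233,660 zł

Regular income tax:
  339,000 zł × 15% = 50,850 zł
  218,000 zł × 19% = 41,420 zł
  9,000 zł × 26% = 2,340 zł
  → 94,610 zł

233,660 zł > 94,610 zł, so the tentative minimum tax is the binding amount.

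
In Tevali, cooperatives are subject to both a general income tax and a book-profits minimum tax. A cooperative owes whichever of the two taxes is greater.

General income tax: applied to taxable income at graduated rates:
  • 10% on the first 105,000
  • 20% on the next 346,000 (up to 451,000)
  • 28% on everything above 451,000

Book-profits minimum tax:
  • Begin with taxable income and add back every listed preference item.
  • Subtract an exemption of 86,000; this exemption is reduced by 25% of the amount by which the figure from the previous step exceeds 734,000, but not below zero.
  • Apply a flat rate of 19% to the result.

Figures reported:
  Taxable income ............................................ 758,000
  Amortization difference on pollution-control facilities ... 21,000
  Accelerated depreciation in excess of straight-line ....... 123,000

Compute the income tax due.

General income tax:
  105,000 × 10% = 10,500
  346,000 × 20% = 69,200
  307,000 × 28% = 85,960
  → 165,660

Book-profits minimum tax:
  Adjusted income: 758,000 + 21,000 + 123,000 = 902,000
  Exemption: 86,000 − 25% × (902,000 − 734,000) = 86,000 − 42,000 = 44,000
  Base: 902,000 − 44,000 = 858,000
  858,000 × 19% = 163,020

165,660 > 163,020, so the general income tax governs.

165,660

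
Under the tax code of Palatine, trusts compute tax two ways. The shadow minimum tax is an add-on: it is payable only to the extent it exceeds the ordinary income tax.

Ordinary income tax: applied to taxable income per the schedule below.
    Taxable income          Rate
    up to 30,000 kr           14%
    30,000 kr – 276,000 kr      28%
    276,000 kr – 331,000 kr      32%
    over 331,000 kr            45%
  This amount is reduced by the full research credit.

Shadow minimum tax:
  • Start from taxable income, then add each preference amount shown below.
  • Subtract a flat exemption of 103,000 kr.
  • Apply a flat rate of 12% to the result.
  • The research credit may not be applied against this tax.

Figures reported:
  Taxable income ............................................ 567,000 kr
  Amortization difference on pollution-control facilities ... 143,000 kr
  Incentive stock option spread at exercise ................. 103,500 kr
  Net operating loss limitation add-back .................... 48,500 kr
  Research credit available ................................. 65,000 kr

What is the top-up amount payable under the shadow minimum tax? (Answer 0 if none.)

0 kr

Ordinary income tax:
  30,000 kr × 14% = 4,200 kr
  246,000 kr × 28% = 68,880 kr
  55,000 kr × 32% = 17,600 kr
  236,000 kr × 45% = 106,200 kr
  → 196,880 kr
  Less research credit 65,000 kr → 131,880 kr

Shadow minimum tax:
  Adjusted income: 567,000 kr + 143,000 kr + 103,500 kr + 48,500 kr = 862,000 kr
  Less exemption 103,000 kr → base 759,000 kr
  759,000 kr × 12% = 91,080 kr

91,080 kr ≤ 131,880 kr, so no add-on is due.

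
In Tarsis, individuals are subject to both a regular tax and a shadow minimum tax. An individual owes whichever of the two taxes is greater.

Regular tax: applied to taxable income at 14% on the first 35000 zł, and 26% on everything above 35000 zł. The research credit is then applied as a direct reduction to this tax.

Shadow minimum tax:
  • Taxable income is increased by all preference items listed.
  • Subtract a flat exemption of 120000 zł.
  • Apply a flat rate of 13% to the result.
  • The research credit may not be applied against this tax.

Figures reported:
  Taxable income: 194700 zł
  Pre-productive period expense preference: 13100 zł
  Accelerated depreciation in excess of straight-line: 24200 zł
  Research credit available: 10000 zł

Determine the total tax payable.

Regular tax:
  35000 zł × 14% = 4900 zł
  159700 zł × 26% = 41522 zł
  → 46422 zł
  Less research credit 10000 zł → 36422 zł

Shadow minimum tax:
  Adjusted income: 194700 zł + 13100 zł + 24200 zł = 232000 zł
  Less exemption 120000 zł → base 112000 zł
  112000 zł × 13% = 14560 zł

36422 zł > 14560 zł, so the regular tax governs.

36422 zł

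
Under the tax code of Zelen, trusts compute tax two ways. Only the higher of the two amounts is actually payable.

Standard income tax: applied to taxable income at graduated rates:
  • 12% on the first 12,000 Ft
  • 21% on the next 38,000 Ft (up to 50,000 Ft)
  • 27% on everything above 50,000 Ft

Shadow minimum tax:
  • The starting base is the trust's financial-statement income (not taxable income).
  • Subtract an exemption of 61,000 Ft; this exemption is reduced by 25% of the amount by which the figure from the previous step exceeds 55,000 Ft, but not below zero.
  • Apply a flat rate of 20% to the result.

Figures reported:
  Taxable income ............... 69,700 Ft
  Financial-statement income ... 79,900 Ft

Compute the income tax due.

14,739 Ft

Standard income tax:
  12,000 Ft × 12% = 1,440 Ft
  38,000 Ft × 21% = 7,980 Ft
  19,700 Ft × 27% = 5,319 Ft
  → 14,739 Ft

Shadow minimum tax:
  Base (financial-statement income): 79,900 Ft
  Exemption: 61,000 Ft − 25% × (79,900 Ft − 55,000 Ft) = 61,000 Ft − 6,225 Ft = 54,775 Ft
  Base: 79,900 Ft − 54,775 Ft = 25,125 Ft
  25,125 Ft × 20% = 5,025 Ft

14,739 Ft > 5,025 Ft, so the standard income tax governs.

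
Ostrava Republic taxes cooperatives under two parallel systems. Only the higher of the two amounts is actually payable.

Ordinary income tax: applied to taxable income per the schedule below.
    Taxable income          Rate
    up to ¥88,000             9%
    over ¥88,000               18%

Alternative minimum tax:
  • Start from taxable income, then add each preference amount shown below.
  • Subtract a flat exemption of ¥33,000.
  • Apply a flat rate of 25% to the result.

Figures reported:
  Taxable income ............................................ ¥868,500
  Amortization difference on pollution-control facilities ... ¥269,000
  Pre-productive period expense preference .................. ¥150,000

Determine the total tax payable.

¥313,625

Ordinary income tax:
  ¥88,000 × 9% = ¥7,920
  ¥780,500 × 18% = ¥140,490
  → ¥148,410

Alternative minimum tax:
  Adjusted income: ¥868,500 + ¥269,000 + ¥150,000 = ¥1,287,500
  Less exemption ¥33,000 → base ¥1,254,500
  ¥1,254,500 × 25% = ¥313,625

¥313,625 > ¥148,410, so the alternative minimum tax is the binding amount.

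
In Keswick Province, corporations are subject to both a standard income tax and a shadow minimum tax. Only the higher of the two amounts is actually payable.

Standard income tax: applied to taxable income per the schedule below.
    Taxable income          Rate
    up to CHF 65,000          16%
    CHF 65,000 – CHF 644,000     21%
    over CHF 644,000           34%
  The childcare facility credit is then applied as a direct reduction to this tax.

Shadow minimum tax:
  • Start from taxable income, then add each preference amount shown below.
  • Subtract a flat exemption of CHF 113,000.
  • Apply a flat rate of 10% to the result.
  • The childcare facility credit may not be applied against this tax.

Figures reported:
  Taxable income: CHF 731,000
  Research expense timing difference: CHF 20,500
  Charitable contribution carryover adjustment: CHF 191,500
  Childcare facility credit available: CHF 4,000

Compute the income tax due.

CHF 157,570

Standard income tax:
  CHF 65,000 × 16% = CHF 10,400
  CHF 579,000 × 21% = CHF 121,590
  CHF 87,000 × 34% = CHF 29,580
  → CHF 161,570
  Less childcare facility credit CHF 4,000 → CHF 157,570

Shadow minimum tax:
  Adjusted income: CHF 731,000 + CHF 20,500 + CHF 191,500 = CHF 943,000
  Less exemption CHF 113,000 → base CHF 830,000
  CHF 830,000 × 10% = CHF 83,000

CHF 157,570 > CHF 83,000, so the standard income tax governs.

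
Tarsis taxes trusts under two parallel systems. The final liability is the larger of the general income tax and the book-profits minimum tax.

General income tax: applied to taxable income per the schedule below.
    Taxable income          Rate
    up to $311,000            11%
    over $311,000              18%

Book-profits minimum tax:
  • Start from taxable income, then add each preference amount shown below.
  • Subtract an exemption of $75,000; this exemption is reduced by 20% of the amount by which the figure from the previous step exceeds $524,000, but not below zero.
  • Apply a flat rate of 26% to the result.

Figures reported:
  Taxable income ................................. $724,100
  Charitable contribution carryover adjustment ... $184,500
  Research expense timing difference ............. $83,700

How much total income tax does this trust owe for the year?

$257,998

Book-profits minimum tax:
  Adjusted income: $724,100 + $184,500 + $83,700 = $992,300
  Exemption: 20% × ($992,300 − $524,000) = $93,660 ≥ $75,000, so the exemption is fully phased out
  Base: $992,300 − $0 = $992,300
  $992,300 × 26% = $257,998

General income tax:
  $311,000 × 11% = $34,210
  $413,100 × 18% = $74,358
  → $108,568

$257,998 > $108,568, so the book-profits minimum tax is the binding amount.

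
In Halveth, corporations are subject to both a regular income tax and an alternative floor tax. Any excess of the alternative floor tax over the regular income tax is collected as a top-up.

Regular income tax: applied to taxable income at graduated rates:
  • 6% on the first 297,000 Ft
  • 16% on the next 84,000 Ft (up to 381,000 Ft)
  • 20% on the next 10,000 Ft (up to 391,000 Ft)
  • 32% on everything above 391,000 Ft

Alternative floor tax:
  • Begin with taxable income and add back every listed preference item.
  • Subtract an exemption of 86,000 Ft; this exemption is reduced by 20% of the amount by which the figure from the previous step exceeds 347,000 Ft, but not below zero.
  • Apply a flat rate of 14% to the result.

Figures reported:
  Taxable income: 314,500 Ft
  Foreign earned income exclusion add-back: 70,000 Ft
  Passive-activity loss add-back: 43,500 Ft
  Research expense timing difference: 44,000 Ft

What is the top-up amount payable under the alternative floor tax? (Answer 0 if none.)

36,920 Ft

Alternative floor tax:
  Adjusted income: 314,500 Ft + 70,000 Ft + 43,500 Ft + 44,000 Ft = 472,000 Ft
  Exemption: 86,000 Ft − 20% × (472,000 Ft − 347,000 Ft) = 86,000 Ft − 25,000 Ft = 61,000 Ft
  Base: 472,000 Ft − 61,000 Ft = 411,000 Ft
  411,000 Ft × 14% = 57,540 Ft

Regular income tax:
  297,000 Ft × 6% = 17,820 Ft
  17,500 Ft × 16% = 2,800 Ft
  → 20,620 Ft

Excess of alternative floor tax over regular income tax: 57,540 Ft − 20,620 Ft = 36,920 Ft.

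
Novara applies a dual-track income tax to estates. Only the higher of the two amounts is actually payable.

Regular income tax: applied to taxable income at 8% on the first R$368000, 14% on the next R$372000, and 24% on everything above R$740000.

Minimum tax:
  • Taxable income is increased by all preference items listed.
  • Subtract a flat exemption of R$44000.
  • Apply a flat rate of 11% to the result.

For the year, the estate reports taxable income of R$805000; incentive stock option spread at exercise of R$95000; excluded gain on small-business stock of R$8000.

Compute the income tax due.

Minimum tax:
  Adjusted income: R$805000 + R$95000 + R$8000 = R$908000
  Less exemption R$44000 → base R$864000
  R$864000 × 11% = R$95040

Regular income tax:
  R$368000 × 8% = R$29440
  R$372000 × 14% = R$52080
  R$65000 × 24% = R$15600
  → R$97120

R$97120 > R$95040, so the regular income tax governs.

R$97120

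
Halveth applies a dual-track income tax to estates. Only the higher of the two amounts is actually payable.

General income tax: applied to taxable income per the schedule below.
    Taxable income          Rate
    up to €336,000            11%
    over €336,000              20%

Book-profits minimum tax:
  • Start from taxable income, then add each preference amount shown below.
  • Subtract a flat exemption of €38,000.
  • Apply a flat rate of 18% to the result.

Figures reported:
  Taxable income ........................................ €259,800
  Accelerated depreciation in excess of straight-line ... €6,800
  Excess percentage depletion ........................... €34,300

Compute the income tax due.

Book-profits minimum tax:
  Adjusted income: €259,800 + €6,800 + €34,300 = €300,900
  Less exemption €38,000 → base €262,900
  €262,900 × 18% = €47,322

General income tax:
  €259,800 × 11% = €28,578

€47,322 > €28,578, so the book-profits minimum tax is the binding amount.

€47,322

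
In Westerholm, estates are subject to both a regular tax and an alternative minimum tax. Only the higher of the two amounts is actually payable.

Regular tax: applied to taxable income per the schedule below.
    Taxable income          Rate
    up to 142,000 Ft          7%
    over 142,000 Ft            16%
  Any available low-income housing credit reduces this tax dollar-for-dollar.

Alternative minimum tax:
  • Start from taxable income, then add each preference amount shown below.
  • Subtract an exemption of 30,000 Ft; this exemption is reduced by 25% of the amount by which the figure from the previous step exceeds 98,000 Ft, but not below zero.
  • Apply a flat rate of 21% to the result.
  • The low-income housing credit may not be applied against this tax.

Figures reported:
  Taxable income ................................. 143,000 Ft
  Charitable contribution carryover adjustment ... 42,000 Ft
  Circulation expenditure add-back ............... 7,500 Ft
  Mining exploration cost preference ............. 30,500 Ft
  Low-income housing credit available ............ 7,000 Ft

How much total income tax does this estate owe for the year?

46,830 Ft

Alternative minimum tax:
  Adjusted income: 143,000 Ft + 42,000 Ft + 7,500 Ft + 30,500 Ft = 223,000 Ft
  Exemption: 25% × (223,000 Ft − 98,000 Ft) = 31,250 Ft ≥ 30,000 Ft, so the exemption is fully phased out
  Base: 223,000 Ft − 0 Ft = 223,000 Ft
  223,000 Ft × 21% = 46,830 Ft

Regular tax:
  142,000 Ft × 7% = 9,940 Ft
  1,000 Ft × 16% = 160 Ft
  → 10,100 Ft
  Less low-income housing credit 7,000 Ft → 3,100 Ft

46,830 Ft > 3,100 Ft, so the alternative minimum tax is the binding amount.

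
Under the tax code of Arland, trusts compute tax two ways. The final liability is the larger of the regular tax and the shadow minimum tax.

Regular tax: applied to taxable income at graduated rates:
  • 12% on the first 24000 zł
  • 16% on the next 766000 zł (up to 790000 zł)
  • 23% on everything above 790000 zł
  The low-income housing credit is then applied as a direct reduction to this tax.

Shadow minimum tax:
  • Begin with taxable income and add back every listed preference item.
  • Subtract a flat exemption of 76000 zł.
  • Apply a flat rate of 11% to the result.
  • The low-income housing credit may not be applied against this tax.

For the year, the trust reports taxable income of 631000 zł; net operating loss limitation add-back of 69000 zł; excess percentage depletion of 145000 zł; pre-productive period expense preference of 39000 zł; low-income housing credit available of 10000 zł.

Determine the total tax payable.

Regular tax:
  24000 zł × 12% = 2880 zł
  607000 zł × 16% = 97120 zł
  → 100000 zł
  Less low-income housing credit 10000 zł → 90000 zł

Shadow minimum tax:
  Adjusted income: 631000 zł + 69000 zł + 145000 zł + 39000 zł = 884000 zł
  Less exemption 76000 zł → base 808000 zł
  808000 zł × 11% = 88880 zł

90000 zł > 88880 zł, so the regular tax governs.

90000 zł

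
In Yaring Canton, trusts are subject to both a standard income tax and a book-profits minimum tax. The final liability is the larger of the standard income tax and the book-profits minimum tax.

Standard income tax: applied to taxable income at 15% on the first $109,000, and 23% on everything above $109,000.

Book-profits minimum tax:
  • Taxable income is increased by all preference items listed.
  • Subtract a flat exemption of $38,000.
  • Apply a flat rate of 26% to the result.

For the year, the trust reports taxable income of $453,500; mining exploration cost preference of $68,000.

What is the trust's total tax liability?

$125,710

Book-profits minimum tax:
  Adjusted income: $453,500 + $68,000 = $521,500
  Less exemption $38,000 → base $483,500
  $483,500 × 26% = $125,710

Standard income tax:
  $109,000 × 15% = $16,350
  $344,500 × 23% = $79,235
  → $95,585

$125,710 > $95,585, so the book-profits minimum tax is the binding amount.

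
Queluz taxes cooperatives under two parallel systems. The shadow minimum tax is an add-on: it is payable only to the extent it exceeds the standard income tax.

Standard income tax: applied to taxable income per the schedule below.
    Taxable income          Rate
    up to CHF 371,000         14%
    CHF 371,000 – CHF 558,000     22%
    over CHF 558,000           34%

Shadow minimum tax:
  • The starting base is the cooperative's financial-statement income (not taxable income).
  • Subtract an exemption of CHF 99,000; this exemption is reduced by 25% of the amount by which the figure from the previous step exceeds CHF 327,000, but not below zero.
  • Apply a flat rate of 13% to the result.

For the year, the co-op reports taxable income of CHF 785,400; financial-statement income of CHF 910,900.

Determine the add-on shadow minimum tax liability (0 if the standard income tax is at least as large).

CHF 0

Shadow minimum tax:
  Base (financial-statement income): CHF 910,900
  Exemption: 25% × (CHF 910,900 − CHF 327,000) = CHF 145,975 ≥ CHF 99,000, so the exemption is fully phased out
  Base: CHF 910,900 − CHF 0 = CHF 910,900
  CHF 910,900 × 13% = CHF 118,417

Standard income tax:
  CHF 371,000 × 14% = CHF 51,940
  CHF 187,000 × 22% = CHF 41,140
  CHF 227,400 × 34% = CHF 77,316
  → CHF 170,396

CHF 118,417 ≤ CHF 170,396, so no add-on is due.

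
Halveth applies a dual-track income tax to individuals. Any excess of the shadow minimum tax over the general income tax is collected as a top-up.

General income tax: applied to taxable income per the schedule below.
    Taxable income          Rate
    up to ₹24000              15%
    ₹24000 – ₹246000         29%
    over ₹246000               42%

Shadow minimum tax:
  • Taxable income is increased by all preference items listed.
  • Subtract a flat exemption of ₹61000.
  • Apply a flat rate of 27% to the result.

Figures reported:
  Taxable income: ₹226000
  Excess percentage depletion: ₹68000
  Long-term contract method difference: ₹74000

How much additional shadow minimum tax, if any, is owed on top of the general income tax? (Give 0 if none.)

₹20710

General income tax:
  ₹24000 × 15% = ₹3600
  ₹202000 × 29% = ₹58580
  → ₹62180

Shadow minimum tax:
  Adjusted income: ₹226000 + ₹68000 + ₹74000 = ₹368000
  Less exemption ₹61000 → base ₹307000
  ₹307000 × 27% = ₹82890

Excess of shadow minimum tax over general income tax: ₹82890 − ₹62180 = ₹20710.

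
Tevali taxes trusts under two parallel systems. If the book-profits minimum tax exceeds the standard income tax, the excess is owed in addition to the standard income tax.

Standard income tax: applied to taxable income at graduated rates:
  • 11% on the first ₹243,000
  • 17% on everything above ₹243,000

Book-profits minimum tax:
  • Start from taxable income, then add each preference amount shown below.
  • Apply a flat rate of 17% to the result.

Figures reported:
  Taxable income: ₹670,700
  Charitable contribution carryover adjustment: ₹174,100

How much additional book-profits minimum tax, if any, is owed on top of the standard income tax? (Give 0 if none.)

Standard income tax:
  ₹243,000 × 11% = ₹26,730
  ₹427,700 × 17% = ₹72,709
  → ₹99,439

Book-profits minimum tax:
  Adjusted income: ₹670,700 + ₹174,100 = ₹844,800
  ₹844,800 × 17% = ₹143,616

Excess of book-profits minimum tax over standard income tax: ₹143,616 − ₹99,439 = ₹44,177.

₹44,177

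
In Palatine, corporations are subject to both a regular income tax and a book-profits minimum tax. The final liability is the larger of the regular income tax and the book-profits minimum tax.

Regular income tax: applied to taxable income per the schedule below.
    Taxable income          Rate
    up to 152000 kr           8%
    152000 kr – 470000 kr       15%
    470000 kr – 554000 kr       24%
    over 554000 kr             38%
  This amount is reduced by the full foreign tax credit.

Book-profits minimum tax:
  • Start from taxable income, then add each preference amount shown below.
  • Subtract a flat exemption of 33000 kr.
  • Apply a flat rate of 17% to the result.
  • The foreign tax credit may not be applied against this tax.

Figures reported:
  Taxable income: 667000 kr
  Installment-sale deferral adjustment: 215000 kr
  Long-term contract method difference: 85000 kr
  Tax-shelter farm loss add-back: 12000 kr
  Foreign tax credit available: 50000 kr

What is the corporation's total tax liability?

Book-profits minimum tax:
  Adjusted income: 667000 kr + 215000 kr + 85000 kr + 12000 kr = 979000 kr
  Less exemption 33000 kr → base 946000 kr
  946000 kr × 17% = 160820 kr

Regular income tax:
  152000 kr × 8% = 12160 kr
  318000 kr × 15% = 47700 kr
  84000 kr × 24% = 20160 kr
  113000 kr × 38% = 42940 kr
  → 122960 kr
  Less foreign tax credit 50000 kr → 72960 kr

160820 kr > 72960 kr, so the book-profits minimum tax is the binding amount.

160820 kr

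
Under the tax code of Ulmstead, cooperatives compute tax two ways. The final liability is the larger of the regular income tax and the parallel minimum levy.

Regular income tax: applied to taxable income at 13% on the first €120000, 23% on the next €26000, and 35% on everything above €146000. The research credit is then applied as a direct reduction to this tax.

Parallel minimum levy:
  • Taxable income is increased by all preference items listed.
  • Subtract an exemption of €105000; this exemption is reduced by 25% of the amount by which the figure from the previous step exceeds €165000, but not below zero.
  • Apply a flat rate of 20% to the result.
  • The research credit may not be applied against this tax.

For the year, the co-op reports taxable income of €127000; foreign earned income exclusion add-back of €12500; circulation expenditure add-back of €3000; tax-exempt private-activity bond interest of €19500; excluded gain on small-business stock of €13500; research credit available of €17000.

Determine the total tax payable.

€14625

Regular income tax:
  €120000 × 13% = €15600
  €7000 × 23% = €1610
  → €17210
  Less research credit €17000 → €210

Parallel minimum levy:
  Adjusted income: €127000 + €12500 + €3000 + €19500 + €13500 = €175500
  Exemption: €105000 − 25% × (€175500 − €165000) = €105000 − €2625 = €102375
  Base: €175500 − €102375 = €73125
  €73125 × 20% = €14625

€14625 > €210, so the parallel minimum levy is the binding amount.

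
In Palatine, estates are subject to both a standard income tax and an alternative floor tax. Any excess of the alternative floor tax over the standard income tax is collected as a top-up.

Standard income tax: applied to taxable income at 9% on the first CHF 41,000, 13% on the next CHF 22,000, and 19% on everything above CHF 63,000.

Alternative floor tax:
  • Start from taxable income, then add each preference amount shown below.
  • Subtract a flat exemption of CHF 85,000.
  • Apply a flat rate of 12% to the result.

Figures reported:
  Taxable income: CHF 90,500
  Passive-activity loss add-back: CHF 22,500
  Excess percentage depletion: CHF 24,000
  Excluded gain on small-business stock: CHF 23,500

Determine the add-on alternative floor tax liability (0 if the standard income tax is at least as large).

Alternative floor tax:
  Adjusted income: CHF 90,500 + CHF 22,500 + CHF 24,000 + CHF 23,500 = CHF 160,500
  Less exemption CHF 85,000 → base CHF 75,500
  CHF 75,500 × 12% = CHF 9,060

Standard income tax:
  CHF 41,000 × 9% = CHF 3,690
  CHF 22,000 × 13% = CHF 2,860
  CHF 27,500 × 19% = CHF 5,225
  → CHF 11,775

CHF 9,060 ≤ CHF 11,775, so no add-on is due.

CHF 0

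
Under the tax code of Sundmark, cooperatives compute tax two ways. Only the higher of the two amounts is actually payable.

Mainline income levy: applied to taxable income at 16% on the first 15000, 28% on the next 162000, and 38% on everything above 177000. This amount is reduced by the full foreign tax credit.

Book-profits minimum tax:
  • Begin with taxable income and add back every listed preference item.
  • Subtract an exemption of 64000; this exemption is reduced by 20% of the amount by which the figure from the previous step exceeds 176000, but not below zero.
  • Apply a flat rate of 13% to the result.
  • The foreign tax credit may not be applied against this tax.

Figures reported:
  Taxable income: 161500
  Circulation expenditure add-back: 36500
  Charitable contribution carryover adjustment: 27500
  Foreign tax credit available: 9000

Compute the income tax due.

Book-profits minimum tax:
  Adjusted income: 161500 + 36500 + 27500 = 225500
  Exemption: 64000 − 20% × (225500 − 176000) = 64000 − 9900 = 54100
  Base: 225500 − 54100 = 171400
  171400 × 13% = 22282

Mainline income levy:
  15000 × 16% = 2400
  146500 × 28% = 41020
  → 43420
  Less foreign tax credit 9000 → 34420

34420 > 22282, so the mainline income levy governs.

34420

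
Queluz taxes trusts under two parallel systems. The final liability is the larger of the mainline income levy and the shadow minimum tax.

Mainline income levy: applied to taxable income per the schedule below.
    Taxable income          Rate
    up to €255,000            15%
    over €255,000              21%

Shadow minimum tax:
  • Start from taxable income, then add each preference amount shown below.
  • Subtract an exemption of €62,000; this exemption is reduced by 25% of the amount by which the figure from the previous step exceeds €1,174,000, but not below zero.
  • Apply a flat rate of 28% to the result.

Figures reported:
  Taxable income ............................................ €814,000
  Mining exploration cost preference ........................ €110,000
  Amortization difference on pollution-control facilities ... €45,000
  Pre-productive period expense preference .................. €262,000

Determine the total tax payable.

Shadow minimum tax:
  Adjusted income: €814,000 + €110,000 + €45,000 + €262,000 = €1,231,000
  Exemption: €62,000 − 25% × (€1,231,000 − €1,174,000) = €62,000 − €14,250 = €47,750
  Base: €1,231,000 − €47,750 = €1,183,250
  €1,183,250 × 28% = €331,310

Mainline income levy:
  €255,000 × 15% = €38,250
  €559,000 × 21% = €117,390
  → €155,640

€331,310 > €155,640, so the shadow minimum tax is the binding amount.

€331,310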